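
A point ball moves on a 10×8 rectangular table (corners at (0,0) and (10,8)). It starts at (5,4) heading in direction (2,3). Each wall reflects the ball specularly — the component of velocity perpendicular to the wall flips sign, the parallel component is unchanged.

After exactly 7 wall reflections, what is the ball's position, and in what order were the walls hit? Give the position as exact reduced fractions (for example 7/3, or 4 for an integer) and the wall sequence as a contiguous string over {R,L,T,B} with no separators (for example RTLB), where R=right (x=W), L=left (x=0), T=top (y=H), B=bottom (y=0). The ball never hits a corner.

1. t=4/3 → T at (23/3,8); v=(2,-3)
2. t=7/6 → R at (10,9/2); v=(-2,-3)
3. t=3/2 → B at (7,0); v=(-2,3)
4. t=8/3 → T at (5/3,8); v=(-2,-3)
5. t=5/6 → L at (0,11/2); v=(2,-3)
6. t=11/6 → B at (11/3,0); v=(2,3)
7. t=8/3 → T at (9,8); v=(2,-3)

Final position: (9,8)
Wall sequence: TRBTLBT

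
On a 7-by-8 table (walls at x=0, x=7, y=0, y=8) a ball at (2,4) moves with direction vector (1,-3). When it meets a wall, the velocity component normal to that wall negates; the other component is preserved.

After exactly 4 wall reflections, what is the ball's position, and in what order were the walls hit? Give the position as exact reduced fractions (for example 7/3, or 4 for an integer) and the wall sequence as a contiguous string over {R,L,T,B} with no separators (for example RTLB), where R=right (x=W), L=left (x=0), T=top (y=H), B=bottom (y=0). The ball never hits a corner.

1. t=4/3 → B at (10/3,0); v=(1,3)
2. t=8/3 → T at (6,8); v=(1,-3)
3. t=1 → R at (7,5); v=(-1,-3)
4. t=5/3 → B at (16/3,0); v=(-1,3)

Final position: (16/3,0)
Wall sequence: BTRB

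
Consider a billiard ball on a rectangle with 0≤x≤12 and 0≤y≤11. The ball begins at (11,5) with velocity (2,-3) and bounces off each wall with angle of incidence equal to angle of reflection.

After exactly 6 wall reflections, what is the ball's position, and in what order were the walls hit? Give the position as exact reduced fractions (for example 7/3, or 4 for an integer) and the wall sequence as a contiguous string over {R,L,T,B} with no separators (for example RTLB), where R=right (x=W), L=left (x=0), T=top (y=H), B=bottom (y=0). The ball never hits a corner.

1. t=1/2 → R at (12,7/2); v=(-2,-3)
2. t=7/6 → B at (29/3,0); v=(-2,3)
3. t=11/3 → T at (7/3,11); v=(-2,-3)
4. t=7/6 → L at (0,15/2); v=(2,-3)
5. t=5/2 → B at (5,0); v=(2,3)
6. t=7/2 → R at (12,21/2); v=(-2,3)

Final position: (12,21/2)
Wall sequence: RBTLBR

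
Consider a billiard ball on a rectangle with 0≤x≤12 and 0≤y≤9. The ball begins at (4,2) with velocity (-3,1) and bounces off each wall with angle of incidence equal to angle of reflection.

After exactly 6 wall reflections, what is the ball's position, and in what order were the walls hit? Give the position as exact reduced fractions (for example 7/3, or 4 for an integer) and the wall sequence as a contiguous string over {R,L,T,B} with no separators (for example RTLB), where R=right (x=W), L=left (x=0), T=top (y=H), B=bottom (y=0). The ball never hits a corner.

1. t=4/3 → L at (0,10/3); v=(3,1)
2. t=4 → R at (12,22/3); v=(-3,1)
3. t=5/3 → T at (7,9); v=(-3,-1)
4. t=7/3 → L at (0,20/3); v=(3,-1)
5. t=4 → R at (12,8/3); v=(-3,-1)
6. t=8/3 → B at (4,0); v=(-3,1)

Final position: (4,0)
Wall sequence: LRTLRB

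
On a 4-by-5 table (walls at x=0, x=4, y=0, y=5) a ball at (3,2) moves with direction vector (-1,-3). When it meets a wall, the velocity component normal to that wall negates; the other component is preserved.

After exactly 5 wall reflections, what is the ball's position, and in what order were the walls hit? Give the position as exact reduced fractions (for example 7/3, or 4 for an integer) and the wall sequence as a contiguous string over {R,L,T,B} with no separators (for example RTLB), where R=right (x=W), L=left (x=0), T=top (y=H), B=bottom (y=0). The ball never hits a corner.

1. t=2/3 → B at (7/3,0); v=(-1,3)
2. t=5/3 → T at (2/3,5); v=(-1,-3)
3. t=2/3 → L at (0,3); v=(1,-3)
4. t=1 → B at (1,0); v=(1,3)
5. t=5/3 → T at (8/3,5); v=(1,-3)

Final position: (8/3,5)
Wall sequence: BTLBT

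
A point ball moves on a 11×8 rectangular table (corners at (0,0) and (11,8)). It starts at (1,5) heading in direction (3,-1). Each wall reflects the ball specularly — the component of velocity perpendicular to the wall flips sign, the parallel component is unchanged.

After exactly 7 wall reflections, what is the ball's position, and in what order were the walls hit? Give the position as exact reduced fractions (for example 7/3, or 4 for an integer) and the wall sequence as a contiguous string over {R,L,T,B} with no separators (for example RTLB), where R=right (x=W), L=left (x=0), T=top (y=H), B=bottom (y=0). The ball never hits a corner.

1. t=10/3 → R at (11,5/3); v=(-3,-1)
2. t=5/3 → B at (6,0); v=(-3,1)
3. t=2 → L at (0,2); v=(3,1)
4. t=11/3 → R at (11,17/3); v=(-3,1)
5. t=7/3 → T at (4,8); v=(-3,-1)
6. t=4/3 → L at (0,20/3); v=(3,-1)
7. t=11/3 → R at (11,3); v=(-3,-1)

Final position: (11,3)
Wall sequence: RBLRTLR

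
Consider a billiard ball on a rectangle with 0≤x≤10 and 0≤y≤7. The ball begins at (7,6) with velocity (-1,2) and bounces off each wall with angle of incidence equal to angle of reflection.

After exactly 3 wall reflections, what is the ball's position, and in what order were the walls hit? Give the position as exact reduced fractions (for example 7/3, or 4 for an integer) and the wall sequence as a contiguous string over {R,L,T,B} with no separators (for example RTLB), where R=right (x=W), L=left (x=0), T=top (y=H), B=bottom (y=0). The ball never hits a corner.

1. t=1/2 → T at (13/2,7); v=(-1,-2)
2. t=7/2 → B at (3,0); v=(-1,2)
3. t=3 → L at (0,6); v=(1,2)

Final position: (0,6)
Wall sequence: TBL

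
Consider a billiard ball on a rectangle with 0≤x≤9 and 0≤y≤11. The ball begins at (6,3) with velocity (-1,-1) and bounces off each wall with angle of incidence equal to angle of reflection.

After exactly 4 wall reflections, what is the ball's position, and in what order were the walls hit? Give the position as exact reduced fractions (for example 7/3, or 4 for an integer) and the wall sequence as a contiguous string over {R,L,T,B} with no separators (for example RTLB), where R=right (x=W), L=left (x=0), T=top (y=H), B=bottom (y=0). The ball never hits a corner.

1. t=3 → B at (3,0); v=(-1,1)
2. t=3 → L at (0,3); v=(1,1)
3. t=8 → T at (8,11); v=(1,-1)
4. t=1 → R at (9,10); v=(-1,-1)

Final position: (9,10)
Wall sequence: BLTR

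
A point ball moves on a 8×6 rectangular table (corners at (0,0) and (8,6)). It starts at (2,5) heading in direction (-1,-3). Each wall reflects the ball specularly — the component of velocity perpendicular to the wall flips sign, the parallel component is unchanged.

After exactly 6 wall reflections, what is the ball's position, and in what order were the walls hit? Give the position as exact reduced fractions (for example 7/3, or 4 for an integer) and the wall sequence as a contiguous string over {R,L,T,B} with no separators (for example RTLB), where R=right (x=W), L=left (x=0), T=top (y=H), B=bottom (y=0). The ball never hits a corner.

Final position: (23/3,0)
Wall sequence: BLTBTB

1. t=5/3 → B at (1/3,0); v=(-1,3)
2. t=1/3 → L at (0,1); v=(1,3)
3. t=5/3 → T at (5/3,6); v=(1,-3)
4. t=2 → B at (11/3,0); v=(1,3)
5. t=2 → T at (17/3,6); v=(1,-3)
6. t=2 → B at (23/3,0); v=(1,3)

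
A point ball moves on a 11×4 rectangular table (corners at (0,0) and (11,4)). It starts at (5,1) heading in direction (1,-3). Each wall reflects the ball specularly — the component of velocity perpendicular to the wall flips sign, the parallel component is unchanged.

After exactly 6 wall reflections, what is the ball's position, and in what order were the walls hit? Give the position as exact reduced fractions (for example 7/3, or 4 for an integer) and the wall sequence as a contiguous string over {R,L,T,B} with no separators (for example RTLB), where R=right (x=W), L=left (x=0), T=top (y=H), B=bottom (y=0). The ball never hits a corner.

Final position: (11,1)
Wall sequence: BTBTBR

1. t=1/3 → B at (16/3,0); v=(1,3)
2. t=4/3 → T at (20/3,4); v=(1,-3)
3. t=4/3 → B at (8,0); v=(1,3)
4. t=4/3 → T at (28/3,4); v=(1,-3)
5. t=4/3 → B at (32/3,0); v=(1,3)
6. t=1/3 → R at (11,1); v=(-1,3)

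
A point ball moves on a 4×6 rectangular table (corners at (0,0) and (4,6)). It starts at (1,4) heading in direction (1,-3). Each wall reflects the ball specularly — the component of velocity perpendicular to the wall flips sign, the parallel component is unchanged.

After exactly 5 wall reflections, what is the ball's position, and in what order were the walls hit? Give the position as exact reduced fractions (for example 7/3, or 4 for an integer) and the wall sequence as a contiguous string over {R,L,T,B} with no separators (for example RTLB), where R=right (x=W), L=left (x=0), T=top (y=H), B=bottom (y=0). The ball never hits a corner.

1. t=4/3 → B at (7/3,0); v=(1,3)
2. t=5/3 → R at (4,5); v=(-1,3)
3. t=1/3 → T at (11/3,6); v=(-1,-3)
4. t=2 → B at (5/3,0); v=(-1,3)
5. t=5/3 → L at (0,5); v=(1,3)

Final position: (0,5)
Wall sequence: BRTBL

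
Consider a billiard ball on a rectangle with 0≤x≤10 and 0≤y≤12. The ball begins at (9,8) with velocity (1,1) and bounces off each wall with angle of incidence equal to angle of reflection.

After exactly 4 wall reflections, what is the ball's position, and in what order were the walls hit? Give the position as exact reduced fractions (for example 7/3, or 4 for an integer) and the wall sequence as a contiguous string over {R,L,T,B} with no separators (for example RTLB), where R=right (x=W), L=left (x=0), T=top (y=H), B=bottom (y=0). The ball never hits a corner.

Final position: (5,0)
Wall sequence: RTLB

1. t=1 → R at (10,9); v=(-1,1)
2. t=3 → T at (7,12); v=(-1,-1)
3. t=7 → L at (0,5); v=(1,-1)
4. t=5 → B at (5,0); v=(1,1)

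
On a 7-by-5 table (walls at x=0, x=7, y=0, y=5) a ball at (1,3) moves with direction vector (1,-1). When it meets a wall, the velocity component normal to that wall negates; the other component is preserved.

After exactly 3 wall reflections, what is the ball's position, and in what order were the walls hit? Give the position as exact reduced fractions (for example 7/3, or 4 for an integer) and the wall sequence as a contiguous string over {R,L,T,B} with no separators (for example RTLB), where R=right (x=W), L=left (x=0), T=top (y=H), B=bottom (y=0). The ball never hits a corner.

Final position: (5,5)
Wall sequence: BRT

1. t=3 → B at (4,0); v=(1,1)
2. t=3 → R at (7,3); v=(-1,1)
3. t=2 → T at (5,5); v=(-1,-1)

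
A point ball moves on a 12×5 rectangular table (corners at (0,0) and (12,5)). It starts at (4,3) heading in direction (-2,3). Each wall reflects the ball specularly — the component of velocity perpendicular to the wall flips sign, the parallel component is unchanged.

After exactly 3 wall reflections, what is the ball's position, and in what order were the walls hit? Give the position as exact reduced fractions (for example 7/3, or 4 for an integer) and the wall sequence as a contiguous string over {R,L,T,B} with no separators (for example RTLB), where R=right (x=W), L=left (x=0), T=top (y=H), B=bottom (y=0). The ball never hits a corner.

1. t=2/3 → T at (8/3,5); v=(-2,-3)
2. t=4/3 → L at (0,1); v=(2,-3)
3. t=1/3 → B at (2/3,0); v=(2,3)

Final position: (2/3,0)
Wall sequence: TLB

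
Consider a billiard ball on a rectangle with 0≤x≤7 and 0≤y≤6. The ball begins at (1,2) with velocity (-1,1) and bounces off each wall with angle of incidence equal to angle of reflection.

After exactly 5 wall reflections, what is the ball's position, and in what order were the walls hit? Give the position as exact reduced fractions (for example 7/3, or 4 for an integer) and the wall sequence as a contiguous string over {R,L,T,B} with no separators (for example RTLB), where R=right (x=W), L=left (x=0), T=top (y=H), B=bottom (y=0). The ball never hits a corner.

Final position: (0,5)
Wall sequence: LTRBL

1. t=1 → L at (0,3); v=(1,1)
2. t=3 → T at (3,6); v=(1,-1)
3. t=4 → R at (7,2); v=(-1,-1)
4. t=2 → B at (5,0); v=(-1,1)
5. t=5 → L at (0,5); v=(1,1)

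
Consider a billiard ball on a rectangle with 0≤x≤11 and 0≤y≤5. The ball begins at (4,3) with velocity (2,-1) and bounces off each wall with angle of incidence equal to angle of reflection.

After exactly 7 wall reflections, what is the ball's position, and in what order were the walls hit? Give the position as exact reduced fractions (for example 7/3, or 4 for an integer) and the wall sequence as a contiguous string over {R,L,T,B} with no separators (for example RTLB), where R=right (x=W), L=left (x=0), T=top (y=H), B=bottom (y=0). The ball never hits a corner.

1. t=3 → B at (10,0); v=(2,1)
2. t=1/2 → R at (11,1/2); v=(-2,1)
3. t=9/2 → T at (2,5); v=(-2,-1)
4. t=1 → L at (0,4); v=(2,-1)
5. t=4 → B at (8,0); v=(2,1)
6. t=3/2 → R at (11,3/2); v=(-2,1)
7. t=7/2 → T at (4,5); v=(-2,-1)

Final position: (4,5)
Wall sequence: BRTLBRT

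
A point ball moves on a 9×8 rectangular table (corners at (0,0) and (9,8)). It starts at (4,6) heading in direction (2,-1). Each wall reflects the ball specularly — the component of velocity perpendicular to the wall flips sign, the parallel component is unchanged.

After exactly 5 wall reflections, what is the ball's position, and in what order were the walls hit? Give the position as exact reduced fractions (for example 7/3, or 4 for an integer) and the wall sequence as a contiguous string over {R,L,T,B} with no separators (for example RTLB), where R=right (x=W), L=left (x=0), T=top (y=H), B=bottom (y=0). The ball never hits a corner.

1. t=5/2 → R at (9,7/2); v=(-2,-1)
2. t=7/2 → B at (2,0); v=(-2,1)
3. t=1 → L at (0,1); v=(2,1)
4. t=9/2 → R at (9,11/2); v=(-2,1)
5. t=5/2 → T at (4,8); v=(-2,-1)

Final position: (4,8)
Wall sequence: RBLRT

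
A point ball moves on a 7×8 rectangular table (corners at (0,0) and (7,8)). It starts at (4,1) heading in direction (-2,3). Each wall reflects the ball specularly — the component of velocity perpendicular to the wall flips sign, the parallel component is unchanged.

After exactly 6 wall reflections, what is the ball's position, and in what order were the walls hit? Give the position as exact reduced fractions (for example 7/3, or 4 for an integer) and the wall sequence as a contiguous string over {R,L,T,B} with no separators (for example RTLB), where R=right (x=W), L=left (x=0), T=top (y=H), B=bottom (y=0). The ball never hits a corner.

1. t=2 → L at (0,7); v=(2,3)
2. t=1/3 → T at (2/3,8); v=(2,-3)
3. t=8/3 → B at (6,0); v=(2,3)
4. t=1/2 → R at (7,3/2); v=(-2,3)
5. t=13/6 → T at (8/3,8); v=(-2,-3)
6. t=4/3 → L at (0,4); v=(2,-3)

Final position: (0,4)
Wall sequence: LTBRTL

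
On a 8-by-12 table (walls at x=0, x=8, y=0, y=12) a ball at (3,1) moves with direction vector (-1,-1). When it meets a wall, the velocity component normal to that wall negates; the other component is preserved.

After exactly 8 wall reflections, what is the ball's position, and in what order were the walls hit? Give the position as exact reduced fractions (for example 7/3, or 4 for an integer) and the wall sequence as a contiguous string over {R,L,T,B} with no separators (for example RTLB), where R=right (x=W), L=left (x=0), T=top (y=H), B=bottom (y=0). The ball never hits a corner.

Final position: (0,10)
Wall sequence: BLRTLBRL

1. t=1 → B at (2,0); v=(-1,1)
2. t=2 → L at (0,2); v=(1,1)
3. t=8 → R at (8,10); v=(-1,1)
4. t=2 → T at (6,12); v=(-1,-1)
5. t=6 → L at (0,6); v=(1,-1)
6. t=6 → B at (6,0); v=(1,1)
7. t=2 → R at (8,2); v=(-1,1)
8. t=8 → L at (0,10); v=(1,1)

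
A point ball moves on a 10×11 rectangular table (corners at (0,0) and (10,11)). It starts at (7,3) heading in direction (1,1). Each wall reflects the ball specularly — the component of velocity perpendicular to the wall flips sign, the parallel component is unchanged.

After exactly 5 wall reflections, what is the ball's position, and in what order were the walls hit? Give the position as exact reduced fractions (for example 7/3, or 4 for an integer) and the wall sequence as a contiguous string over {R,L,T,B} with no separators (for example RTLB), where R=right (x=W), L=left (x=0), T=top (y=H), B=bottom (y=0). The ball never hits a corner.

Final position: (10,4)
Wall sequence: RTLBR

1. t=3 → R at (10,6); v=(-1,1)
2. t=5 → T at (5,11); v=(-1,-1)
3. t=5 → L at (0,6); v=(1,-1)
4. t=6 → B at (6,0); v=(1,1)
5. t=4 → R at (10,4); v=(-1,1)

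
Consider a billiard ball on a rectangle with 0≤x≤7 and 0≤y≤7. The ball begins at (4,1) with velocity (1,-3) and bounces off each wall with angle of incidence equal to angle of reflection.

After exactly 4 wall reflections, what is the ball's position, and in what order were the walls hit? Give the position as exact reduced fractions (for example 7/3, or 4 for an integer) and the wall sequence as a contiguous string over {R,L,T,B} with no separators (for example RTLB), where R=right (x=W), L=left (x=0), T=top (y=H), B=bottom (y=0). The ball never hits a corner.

Final position: (5,0)
Wall sequence: BTRB

1. t=1/3 → B at (13/3,0); v=(1,3)
2. t=7/3 → T at (20/3,7); v=(1,-3)
3. t=1/3 → R at (7,6); v=(-1,-3)
4. t=2 → B at (5,0); v=(-1,3)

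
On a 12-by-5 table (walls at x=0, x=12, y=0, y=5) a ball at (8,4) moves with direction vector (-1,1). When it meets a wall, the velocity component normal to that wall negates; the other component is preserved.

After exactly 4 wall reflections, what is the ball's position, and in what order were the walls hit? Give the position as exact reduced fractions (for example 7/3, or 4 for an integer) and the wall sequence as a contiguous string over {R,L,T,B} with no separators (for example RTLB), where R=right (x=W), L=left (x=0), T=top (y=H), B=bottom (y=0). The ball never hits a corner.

1. t=1 → T at (7,5); v=(-1,-1)
2. t=5 → B at (2,0); v=(-1,1)
3. t=2 → L at (0,2); v=(1,1)
4. t=3 → T at (3,5); v=(1,-1)

Final position: (3,5)
Wall sequence: TBLT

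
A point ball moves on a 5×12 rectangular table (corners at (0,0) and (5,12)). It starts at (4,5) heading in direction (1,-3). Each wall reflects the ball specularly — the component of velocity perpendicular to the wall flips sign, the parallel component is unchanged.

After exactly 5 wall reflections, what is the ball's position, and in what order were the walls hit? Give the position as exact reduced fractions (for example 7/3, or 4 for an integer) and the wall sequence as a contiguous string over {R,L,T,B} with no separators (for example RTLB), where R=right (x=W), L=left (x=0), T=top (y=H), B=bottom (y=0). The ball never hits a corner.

1. t=1 → R at (5,2); v=(-1,-3)
2. t=2/3 → B at (13/3,0); v=(-1,3)
3. t=4 → T at (1/3,12); v=(-1,-3)
4. t=1/3 → L at (0,11); v=(1,-3)
5. t=11/3 → B at (11/3,0); v=(1,3)

Final position: (11/3,0)
Wall sequence: RBTLB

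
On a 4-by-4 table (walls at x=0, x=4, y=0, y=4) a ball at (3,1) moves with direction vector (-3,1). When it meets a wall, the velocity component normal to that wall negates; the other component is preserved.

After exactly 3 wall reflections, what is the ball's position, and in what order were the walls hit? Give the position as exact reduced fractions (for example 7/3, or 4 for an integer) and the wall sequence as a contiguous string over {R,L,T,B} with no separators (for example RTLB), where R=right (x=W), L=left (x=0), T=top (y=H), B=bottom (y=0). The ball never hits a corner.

1. t=1 → L at (0,2); v=(3,1)
2. t=4/3 → R at (4,10/3); v=(-3,1)
3. t=2/3 → T at (2,4); v=(-3,-1)

Final position: (2,4)
Wall sequence: LRT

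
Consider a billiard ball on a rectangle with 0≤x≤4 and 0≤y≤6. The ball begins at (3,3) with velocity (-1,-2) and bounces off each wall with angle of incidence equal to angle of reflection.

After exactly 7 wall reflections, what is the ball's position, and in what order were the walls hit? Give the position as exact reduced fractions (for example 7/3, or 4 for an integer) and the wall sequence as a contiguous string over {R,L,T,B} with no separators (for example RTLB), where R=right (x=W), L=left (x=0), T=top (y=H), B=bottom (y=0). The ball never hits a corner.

Final position: (0,5)
Wall sequence: BLTRBTL

1. t=3/2 → B at (3/2,0); v=(-1,2)
2. t=3/2 → L at (0,3); v=(1,2)
3. t=3/2 → T at (3/2,6); v=(1,-2)
4. t=5/2 → R at (4,1); v=(-1,-2)
5. t=1/2 → B at (7/2,0); v=(-1,2)
6. t=3 → T at (1/2,6); v=(-1,-2)
7. t=1/2 → L at (0,5); v=(1,-2)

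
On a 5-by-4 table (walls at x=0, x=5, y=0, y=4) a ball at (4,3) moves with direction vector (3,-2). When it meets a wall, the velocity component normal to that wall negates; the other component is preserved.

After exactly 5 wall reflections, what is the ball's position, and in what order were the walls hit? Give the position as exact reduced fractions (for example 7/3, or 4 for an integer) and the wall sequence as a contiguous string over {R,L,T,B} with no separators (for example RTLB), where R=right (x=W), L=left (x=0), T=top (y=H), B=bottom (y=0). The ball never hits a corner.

Final position: (5,11/3)
Wall sequence: RBLTR

1. t=1/3 → R at (5,7/3); v=(-3,-2)
2. t=7/6 → B at (3/2,0); v=(-3,2)
3. t=1/2 → L at (0,1); v=(3,2)
4. t=3/2 → T at (9/2,4); v=(3,-2)
5. t=1/6 → R at (5,11/3); v=(-3,-2)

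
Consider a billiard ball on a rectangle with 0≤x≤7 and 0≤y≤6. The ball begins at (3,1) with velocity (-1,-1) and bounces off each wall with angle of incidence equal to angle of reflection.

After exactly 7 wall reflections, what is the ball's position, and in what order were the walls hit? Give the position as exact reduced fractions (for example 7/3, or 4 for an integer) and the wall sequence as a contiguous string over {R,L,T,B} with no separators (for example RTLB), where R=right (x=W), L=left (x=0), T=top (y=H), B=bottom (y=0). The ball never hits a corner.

Final position: (2,6)
Wall sequence: BLTRBLT

1. t=1 → B at (2,0); v=(-1,1)
2. t=2 → L at (0,2); v=(1,1)
3. t=4 → T at (4,6); v=(1,-1)
4. t=3 → R at (7,3); v=(-1,-1)
5. t=3 → B at (4,0); v=(-1,1)
6. t=4 → L at (0,4); v=(1,1)
7. t=2 → T at (2,6); v=(1,-1)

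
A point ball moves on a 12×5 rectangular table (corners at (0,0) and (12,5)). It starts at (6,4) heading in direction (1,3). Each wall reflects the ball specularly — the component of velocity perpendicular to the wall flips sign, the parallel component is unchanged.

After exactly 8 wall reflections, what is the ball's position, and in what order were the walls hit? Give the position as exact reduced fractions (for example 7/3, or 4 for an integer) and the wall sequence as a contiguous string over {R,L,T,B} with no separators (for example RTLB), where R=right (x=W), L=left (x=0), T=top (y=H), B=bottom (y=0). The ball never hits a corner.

1. t=1/3 → T at (19/3,5); v=(1,-3)
2. t=5/3 → B at (8,0); v=(1,3)
3. t=5/3 → T at (29/3,5); v=(1,-3)
4. t=5/3 → B at (34/3,0); v=(1,3)
5. t=2/3 → R at (12,2); v=(-1,3)
6. t=1 → T at (11,5); v=(-1,-3)
7. t=5/3 → B at (28/3,0); v=(-1,3)
8. t=5/3 → T at (23/3,5); v=(-1,-3)

Final position: (23/3,5)
Wall sequence: TBTBRTBT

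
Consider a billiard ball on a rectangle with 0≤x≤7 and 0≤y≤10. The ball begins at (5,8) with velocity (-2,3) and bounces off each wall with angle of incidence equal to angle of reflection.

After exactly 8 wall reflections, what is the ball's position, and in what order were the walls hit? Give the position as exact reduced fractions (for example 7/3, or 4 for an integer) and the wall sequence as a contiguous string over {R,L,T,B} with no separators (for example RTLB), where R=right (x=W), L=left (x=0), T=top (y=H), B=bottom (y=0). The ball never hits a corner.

1. t=2/3 → T at (11/3,10); v=(-2,-3)
2. t=11/6 → L at (0,9/2); v=(2,-3)
3. t=3/2 → B at (3,0); v=(2,3)
4. t=2 → R at (7,6); v=(-2,3)
5. t=4/3 → T at (13/3,10); v=(-2,-3)
6. t=13/6 → L at (0,7/2); v=(2,-3)
7. t=7/6 → B at (7/3,0); v=(2,3)
8. t=7/3 → R at (7,7); v=(-2,3)

Final position: (7,7)
Wall sequence: TLBRTLBR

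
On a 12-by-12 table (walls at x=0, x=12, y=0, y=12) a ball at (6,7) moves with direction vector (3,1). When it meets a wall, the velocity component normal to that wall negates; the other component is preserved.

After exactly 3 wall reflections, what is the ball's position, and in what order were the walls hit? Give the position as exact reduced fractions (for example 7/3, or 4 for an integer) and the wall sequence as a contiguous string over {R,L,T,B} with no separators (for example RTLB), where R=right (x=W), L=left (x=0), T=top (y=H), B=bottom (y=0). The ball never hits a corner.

1. t=2 → R at (12,9); v=(-3,1)
2. t=3 → T at (3,12); v=(-3,-1)
3. t=1 → L at (0,11); v=(3,-1)

Final position: (0,11)
Wall sequence: RTL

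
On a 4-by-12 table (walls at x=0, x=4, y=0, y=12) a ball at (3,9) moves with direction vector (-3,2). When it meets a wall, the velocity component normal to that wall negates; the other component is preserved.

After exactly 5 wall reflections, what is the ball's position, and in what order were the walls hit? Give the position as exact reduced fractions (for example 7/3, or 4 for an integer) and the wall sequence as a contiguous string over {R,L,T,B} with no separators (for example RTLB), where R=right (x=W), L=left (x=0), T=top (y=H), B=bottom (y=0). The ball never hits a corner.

1. t=1 → L at (0,11); v=(3,2)
2. t=1/2 → T at (3/2,12); v=(3,-2)
3. t=5/6 → R at (4,31/3); v=(-3,-2)
4. t=4/3 → L at (0,23/3); v=(3,-2)
5. t=4/3 → R at (4,5); v=(-3,-2)

Final position: (4,5)
Wall sequence: LTRLR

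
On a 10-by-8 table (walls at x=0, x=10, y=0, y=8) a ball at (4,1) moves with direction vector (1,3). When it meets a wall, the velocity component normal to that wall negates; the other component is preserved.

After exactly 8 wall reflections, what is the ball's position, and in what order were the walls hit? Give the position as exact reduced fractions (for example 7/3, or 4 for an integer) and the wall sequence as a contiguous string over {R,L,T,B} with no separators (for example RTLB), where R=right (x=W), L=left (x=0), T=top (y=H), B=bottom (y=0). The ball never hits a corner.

Final position: (0,1)
Wall sequence: TBRTBTBL

1. t=7/3 → T at (19/3,8); v=(1,-3)
2. t=8/3 → B at (9,0); v=(1,3)
3. t=1 → R at (10,3); v=(-1,3)
4. t=5/3 → T at (25/3,8); v=(-1,-3)
5. t=8/3 → B at (17/3,0); v=(-1,3)
6. t=8/3 → T at (3,8); v=(-1,-3)
7. t=8/3 → B at (1/3,0); v=(-1,3)
8. t=1/3 → L at (0,1); v=(1,3)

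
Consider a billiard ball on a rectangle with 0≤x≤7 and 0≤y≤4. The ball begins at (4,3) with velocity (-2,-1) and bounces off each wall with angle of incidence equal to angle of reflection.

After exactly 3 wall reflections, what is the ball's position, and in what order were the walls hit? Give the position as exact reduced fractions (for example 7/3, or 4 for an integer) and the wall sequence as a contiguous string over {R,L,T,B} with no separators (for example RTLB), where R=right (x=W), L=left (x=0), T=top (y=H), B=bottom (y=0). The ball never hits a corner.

Final position: (7,5/2)
Wall sequence: LBR

1. t=2 → L at (0,1); v=(2,-1)
2. t=1 → B at (2,0); v=(2,1)
3. t=5/2 → R at (7,5/2); v=(-2,1)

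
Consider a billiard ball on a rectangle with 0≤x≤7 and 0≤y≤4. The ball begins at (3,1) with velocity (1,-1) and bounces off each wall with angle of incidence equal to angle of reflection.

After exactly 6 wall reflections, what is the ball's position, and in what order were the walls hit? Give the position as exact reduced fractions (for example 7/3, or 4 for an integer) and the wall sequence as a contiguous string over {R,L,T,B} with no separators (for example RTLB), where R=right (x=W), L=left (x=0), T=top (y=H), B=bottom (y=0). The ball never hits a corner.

1. t=1 → B at (4,0); v=(1,1)
2. t=3 → R at (7,3); v=(-1,1)
3. t=1 → T at (6,4); v=(-1,-1)
4. t=4 → B at (2,0); v=(-1,1)
5. t=2 → L at (0,2); v=(1,1)
6. t=2 → T at (2,4); v=(1,-1)

Final position: (2,4)
Wall sequence: BRTBLT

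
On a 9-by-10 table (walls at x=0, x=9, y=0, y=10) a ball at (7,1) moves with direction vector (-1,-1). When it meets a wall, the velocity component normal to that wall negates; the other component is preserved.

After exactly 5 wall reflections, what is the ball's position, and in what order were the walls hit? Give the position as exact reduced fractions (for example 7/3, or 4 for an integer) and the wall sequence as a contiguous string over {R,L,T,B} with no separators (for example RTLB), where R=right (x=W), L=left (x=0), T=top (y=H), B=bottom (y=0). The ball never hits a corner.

1. t=1 → B at (6,0); v=(-1,1)
2. t=6 → L at (0,6); v=(1,1)
3. t=4 → T at (4,10); v=(1,-1)
4. t=5 → R at (9,5); v=(-1,-1)
5. t=5 → B at (4,0); v=(-1,1)

Final position: (4,0)
Wall sequence: BLTRB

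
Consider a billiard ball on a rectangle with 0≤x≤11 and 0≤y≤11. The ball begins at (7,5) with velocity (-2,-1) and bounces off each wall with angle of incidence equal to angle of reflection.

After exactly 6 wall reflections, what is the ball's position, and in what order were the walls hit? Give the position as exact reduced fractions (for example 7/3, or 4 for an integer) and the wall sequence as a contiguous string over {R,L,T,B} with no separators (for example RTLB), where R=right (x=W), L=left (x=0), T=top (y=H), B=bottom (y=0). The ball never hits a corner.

1. t=7/2 → L at (0,3/2); v=(2,-1)
2. t=3/2 → B at (3,0); v=(2,1)
3. t=4 → R at (11,4); v=(-2,1)
4. t=11/2 → L at (0,19/2); v=(2,1)
5. t=3/2 → T at (3,11); v=(2,-1)
6. t=4 → R at (11,7); v=(-2,-1)

Final position: (11,7)
Wall sequence: LBRLTR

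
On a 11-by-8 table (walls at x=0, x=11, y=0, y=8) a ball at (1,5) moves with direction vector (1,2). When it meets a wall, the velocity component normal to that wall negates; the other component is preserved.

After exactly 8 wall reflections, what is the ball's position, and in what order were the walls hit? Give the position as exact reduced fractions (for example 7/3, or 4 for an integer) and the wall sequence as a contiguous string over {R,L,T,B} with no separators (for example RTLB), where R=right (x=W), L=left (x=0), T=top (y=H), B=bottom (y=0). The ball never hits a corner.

1. t=3/2 → T at (5/2,8); v=(1,-2)
2. t=4 → B at (13/2,0); v=(1,2)
3. t=4 → T at (21/2,8); v=(1,-2)
4. t=1/2 → R at (11,7); v=(-1,-2)
5. t=7/2 → B at (15/2,0); v=(-1,2)
6. t=4 → T at (7/2,8); v=(-1,-2)
7. t=7/2 → L at (0,1); v=(1,-2)
8. t=1/2 → B at (1/2,0); v=(1,2)

Final position: (1/2,0)
Wall sequence: TBTRBTLB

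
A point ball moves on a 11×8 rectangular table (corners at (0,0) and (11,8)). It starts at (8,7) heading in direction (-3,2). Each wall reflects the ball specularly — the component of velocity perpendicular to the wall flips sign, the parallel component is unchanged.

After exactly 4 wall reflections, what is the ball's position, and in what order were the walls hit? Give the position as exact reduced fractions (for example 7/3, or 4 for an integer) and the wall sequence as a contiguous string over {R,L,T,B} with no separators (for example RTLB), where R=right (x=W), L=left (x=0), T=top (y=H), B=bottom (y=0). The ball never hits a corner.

1. t=1/2 → T at (13/2,8); v=(-3,-2)
2. t=13/6 → L at (0,11/3); v=(3,-2)
3. t=11/6 → B at (11/2,0); v=(3,2)
4. t=11/6 → R at (11,11/3); v=(-3,2)

Final position: (11,11/3)
Wall sequence: TLBR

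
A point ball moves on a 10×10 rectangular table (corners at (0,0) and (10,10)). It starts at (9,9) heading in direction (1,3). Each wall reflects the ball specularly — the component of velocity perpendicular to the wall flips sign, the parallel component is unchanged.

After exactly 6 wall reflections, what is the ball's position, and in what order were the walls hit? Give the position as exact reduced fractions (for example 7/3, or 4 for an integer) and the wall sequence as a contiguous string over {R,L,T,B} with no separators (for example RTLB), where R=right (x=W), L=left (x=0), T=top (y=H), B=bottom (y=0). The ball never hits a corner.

1. t=1/3 → T at (28/3,10); v=(1,-3)
2. t=2/3 → R at (10,8); v=(-1,-3)
3. t=8/3 → B at (22/3,0); v=(-1,3)
4. t=10/3 → T at (4,10); v=(-1,-3)
5. t=10/3 → B at (2/3,0); v=(-1,3)
6. t=2/3 → L at (0,2); v=(1,3)

Final position: (0,2)
Wall sequence: TRBTBL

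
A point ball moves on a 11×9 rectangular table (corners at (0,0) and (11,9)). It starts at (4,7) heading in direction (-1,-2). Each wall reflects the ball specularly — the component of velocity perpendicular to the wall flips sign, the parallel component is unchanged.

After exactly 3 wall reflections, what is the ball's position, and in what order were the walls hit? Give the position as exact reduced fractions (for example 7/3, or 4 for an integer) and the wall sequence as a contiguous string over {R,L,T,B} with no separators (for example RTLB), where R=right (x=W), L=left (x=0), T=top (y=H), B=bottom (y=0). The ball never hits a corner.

1. t=7/2 → B at (1/2,0); v=(-1,2)
2. t=1/2 → L at (0,1); v=(1,2)
3. t=4 → T at (4,9); v=(1,-2)

Final position: (4,9)
Wall sequence: BLT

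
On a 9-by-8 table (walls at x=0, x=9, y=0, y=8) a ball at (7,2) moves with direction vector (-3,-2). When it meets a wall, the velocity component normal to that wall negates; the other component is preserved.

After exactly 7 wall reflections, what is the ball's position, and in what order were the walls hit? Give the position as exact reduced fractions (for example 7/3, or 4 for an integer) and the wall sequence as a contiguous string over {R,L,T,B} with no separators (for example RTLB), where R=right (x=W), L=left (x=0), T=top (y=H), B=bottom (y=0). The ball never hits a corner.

1. t=1 → B at (4,0); v=(-3,2)
2. t=4/3 → L at (0,8/3); v=(3,2)
3. t=8/3 → T at (8,8); v=(3,-2)
4. t=1/3 → R at (9,22/3); v=(-3,-2)
5. t=3 → L at (0,4/3); v=(3,-2)
6. t=2/3 → B at (2,0); v=(3,2)
7. t=7/3 → R at (9,14/3); v=(-3,2)

Final position: (9,14/3)
Wall sequence: BLTRLBR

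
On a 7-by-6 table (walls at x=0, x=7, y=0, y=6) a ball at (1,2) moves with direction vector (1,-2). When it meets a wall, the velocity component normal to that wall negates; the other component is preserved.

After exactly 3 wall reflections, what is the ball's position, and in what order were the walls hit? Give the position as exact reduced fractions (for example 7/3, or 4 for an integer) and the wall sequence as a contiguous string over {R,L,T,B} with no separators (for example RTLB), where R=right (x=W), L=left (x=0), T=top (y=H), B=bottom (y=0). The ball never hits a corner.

1. t=1 → B at (2,0); v=(1,2)
2. t=3 → T at (5,6); v=(1,-2)
3. t=2 → R at (7,2); v=(-1,-2)

Final position: (7,2)
Wall sequence: BTR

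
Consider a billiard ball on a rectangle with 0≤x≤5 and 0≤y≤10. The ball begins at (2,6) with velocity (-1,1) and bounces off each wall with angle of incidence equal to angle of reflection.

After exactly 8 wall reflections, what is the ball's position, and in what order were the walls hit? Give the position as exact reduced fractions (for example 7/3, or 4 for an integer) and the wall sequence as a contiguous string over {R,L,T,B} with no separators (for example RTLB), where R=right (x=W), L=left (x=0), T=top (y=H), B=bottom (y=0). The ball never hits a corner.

1. t=2 → L at (0,8); v=(1,1)
2. t=2 → T at (2,10); v=(1,-1)
3. t=3 → R at (5,7); v=(-1,-1)
4. t=5 → L at (0,2); v=(1,-1)
5. t=2 → B at (2,0); v=(1,1)
6. t=3 → R at (5,3); v=(-1,1)
7. t=5 → L at (0,8); v=(1,1)
8. t=2 → T at (2,10); v=(1,-1)

Final position: (2,10)
Wall sequence: LTRLBRLT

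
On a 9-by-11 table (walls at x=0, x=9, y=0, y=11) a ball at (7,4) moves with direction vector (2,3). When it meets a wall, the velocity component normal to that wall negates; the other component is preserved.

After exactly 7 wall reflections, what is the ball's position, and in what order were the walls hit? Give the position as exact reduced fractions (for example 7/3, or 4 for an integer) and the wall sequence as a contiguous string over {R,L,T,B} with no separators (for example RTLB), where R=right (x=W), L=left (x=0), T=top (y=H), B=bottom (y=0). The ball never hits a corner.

1. t=1 → R at (9,7); v=(-2,3)
2. t=4/3 → T at (19/3,11); v=(-2,-3)
3. t=19/6 → L at (0,3/2); v=(2,-3)
4. t=1/2 → B at (1,0); v=(2,3)
5. t=11/3 → T at (25/3,11); v=(2,-3)
6. t=1/3 → R at (9,10); v=(-2,-3)
7. t=10/3 → B at (7/3,0); v=(-2,3)

Final position: (7/3,0)
Wall sequence: RTLBTRB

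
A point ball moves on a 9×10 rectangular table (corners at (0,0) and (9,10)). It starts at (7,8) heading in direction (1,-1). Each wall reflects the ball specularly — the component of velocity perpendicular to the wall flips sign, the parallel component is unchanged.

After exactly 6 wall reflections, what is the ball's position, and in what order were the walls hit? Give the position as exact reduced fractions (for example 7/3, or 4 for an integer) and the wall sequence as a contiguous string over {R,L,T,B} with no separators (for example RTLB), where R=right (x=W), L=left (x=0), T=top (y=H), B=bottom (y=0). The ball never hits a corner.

Final position: (1,0)
Wall sequence: RBLTRB

1. t=2 → R at (9,6); v=(-1,-1)
2. t=6 → B at (3,0); v=(-1,1)
3. t=3 → L at (0,3); v=(1,1)
4. t=7 → T at (7,10); v=(1,-1)
5. t=2 → R at (9,8); v=(-1,-1)
6. t=8 → B at (1,0); v=(-1,1)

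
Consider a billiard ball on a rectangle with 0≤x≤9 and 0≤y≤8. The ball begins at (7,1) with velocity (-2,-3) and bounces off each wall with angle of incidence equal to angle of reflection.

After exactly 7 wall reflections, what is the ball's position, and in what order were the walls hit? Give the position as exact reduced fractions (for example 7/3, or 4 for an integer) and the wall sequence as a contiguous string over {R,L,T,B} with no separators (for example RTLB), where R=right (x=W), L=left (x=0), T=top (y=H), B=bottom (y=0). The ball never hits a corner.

1. t=1/3 → B at (19/3,0); v=(-2,3)
2. t=8/3 → T at (1,8); v=(-2,-3)
3. t=1/2 → L at (0,13/2); v=(2,-3)
4. t=13/6 → B at (13/3,0); v=(2,3)
5. t=7/3 → R at (9,7); v=(-2,3)
6. t=1/3 → T at (25/3,8); v=(-2,-3)
7. t=8/3 → B at (3,0); v=(-2,3)

Final position: (3,0)
Wall sequence: BTLBRTB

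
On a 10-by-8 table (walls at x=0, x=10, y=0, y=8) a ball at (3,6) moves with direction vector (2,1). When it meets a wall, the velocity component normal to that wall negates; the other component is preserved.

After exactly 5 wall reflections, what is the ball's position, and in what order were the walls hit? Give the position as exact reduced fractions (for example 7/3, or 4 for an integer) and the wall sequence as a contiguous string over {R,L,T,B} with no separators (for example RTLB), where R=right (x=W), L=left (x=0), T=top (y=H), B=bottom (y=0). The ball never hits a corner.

Final position: (10,7/2)
Wall sequence: TRLBR

1. t=2 → T at (7,8); v=(2,-1)
2. t=3/2 → R at (10,13/2); v=(-2,-1)
3. t=5 → L at (0,3/2); v=(2,-1)
4. t=3/2 → B at (3,0); v=(2,1)
5. t=7/2 → R at (10,7/2); v=(-2,1)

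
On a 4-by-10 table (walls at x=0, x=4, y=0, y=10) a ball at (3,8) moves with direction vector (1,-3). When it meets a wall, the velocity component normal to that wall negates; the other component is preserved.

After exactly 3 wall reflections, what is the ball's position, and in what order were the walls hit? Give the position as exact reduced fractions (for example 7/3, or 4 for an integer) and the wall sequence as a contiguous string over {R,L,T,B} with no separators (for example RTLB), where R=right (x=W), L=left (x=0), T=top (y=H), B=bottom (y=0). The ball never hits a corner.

1. t=1 → R at (4,5); v=(-1,-3)
2. t=5/3 → B at (7/3,0); v=(-1,3)
3. t=7/3 → L at (0,7); v=(1,3)

Final position: (0,7)
Wall sequence: RBL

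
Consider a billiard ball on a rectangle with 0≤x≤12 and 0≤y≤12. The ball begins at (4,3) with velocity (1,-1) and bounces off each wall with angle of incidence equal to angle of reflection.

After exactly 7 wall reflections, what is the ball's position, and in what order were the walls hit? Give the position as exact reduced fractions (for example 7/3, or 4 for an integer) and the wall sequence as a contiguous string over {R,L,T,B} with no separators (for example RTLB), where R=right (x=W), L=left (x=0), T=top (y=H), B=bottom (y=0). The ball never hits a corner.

1. t=3 → B at (7,0); v=(1,1)
2. t=5 → R at (12,5); v=(-1,1)
3. t=7 → T at (5,12); v=(-1,-1)
4. t=5 → L at (0,7); v=(1,-1)
5. t=7 → B at (7,0); v=(1,1)
6. t=5 → R at (12,5); v=(-1,1)
7. t=7 → T at (5,12); v=(-1,-1)

Final position: (5,12)
Wall sequence: BRTLBRT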